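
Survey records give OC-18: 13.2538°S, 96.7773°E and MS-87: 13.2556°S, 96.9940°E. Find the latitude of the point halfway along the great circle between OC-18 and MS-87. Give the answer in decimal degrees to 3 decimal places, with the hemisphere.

Bx = cos φ₂ cos Δλ = 0.973350,  By = cos φ₂ sin Δλ = 0.003681
φₘ = atan2(sin φ₁ + sin φ₂, √((cos φ₁ + Bx)² + By²)) = -13.25472°
λₘ = λ₁ + atan2(By, cos φ₁ + Bx) = 96.88565°

13.255°S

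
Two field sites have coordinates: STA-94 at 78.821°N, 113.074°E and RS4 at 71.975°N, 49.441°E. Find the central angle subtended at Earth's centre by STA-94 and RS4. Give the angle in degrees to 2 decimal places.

Δφ = -6.8460°,  Δλ = -63.6330°
a = sin²(Δφ/2) + cos φ₁ cos φ₂ sin²(Δλ/2) = 0.020239
c = 2·arcsin(√a) = 0.285495 rad = 16.3577°

16.36°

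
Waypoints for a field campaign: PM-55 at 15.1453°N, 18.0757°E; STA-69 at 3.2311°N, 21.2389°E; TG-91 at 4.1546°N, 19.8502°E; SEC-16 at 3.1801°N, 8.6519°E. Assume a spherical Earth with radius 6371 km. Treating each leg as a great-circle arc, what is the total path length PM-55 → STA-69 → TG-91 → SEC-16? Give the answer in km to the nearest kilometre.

2802 km

PM-55→STA-69: c = 0.214938 rad, d = 1369.37 km
STA-69→TG-91: c = 0.029065 rad, d = 185.18 km
TG-91→SEC-16: c = 0.195783 rad, d = 1247.34 km
Total = 1369.37 + 185.18 + 1247.34 = 2801.88 km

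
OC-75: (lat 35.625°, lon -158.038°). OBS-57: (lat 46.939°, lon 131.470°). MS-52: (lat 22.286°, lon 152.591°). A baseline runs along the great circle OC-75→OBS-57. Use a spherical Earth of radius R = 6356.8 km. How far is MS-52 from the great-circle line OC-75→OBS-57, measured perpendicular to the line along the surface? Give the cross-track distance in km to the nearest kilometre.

2922 km

δ₁₃ = central angle OC-75→MS-52 = 0.780377 rad  (haversine)
θ₁₃ = bearing OC-75→MS-52 = 266.521°,  θ₁₂ = bearing OC-75→OBS-57 = 305.619°
dₓₜ = R·arcsin(sin δ₁₃ · sin(θ₁₃ − θ₁₂)) = 6356.8·arcsin(0.70355·sin(-39.098°)) = -2922.322 km
|dₓₜ| = 2922.322 km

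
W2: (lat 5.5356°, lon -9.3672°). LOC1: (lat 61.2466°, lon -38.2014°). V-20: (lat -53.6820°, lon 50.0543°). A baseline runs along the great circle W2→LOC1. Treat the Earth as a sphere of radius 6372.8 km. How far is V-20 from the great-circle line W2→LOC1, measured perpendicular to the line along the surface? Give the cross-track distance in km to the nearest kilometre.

δ₁₃ = central angle W2→V-20 = 1.346761 rad  (haversine)
θ₁₃ = bearing W2→V-20 = 148.468°,  θ₁₂ = bearing W2→LOC1 = 344.419°
dₓₜ = R·arcsin(sin δ₁₃ · sin(θ₁₃ − θ₁₂)) = 6372.8·arcsin(0.97501·sin(-195.950°)) = 1728.639 km
|dₓₜ| = 1728.639 km

1729 km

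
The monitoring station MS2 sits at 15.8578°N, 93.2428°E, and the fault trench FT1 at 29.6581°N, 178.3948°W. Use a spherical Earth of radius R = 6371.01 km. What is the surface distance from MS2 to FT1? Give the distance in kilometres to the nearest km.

Δφ = 13.8003°,  Δλ = 88.3624°
a = sin²(Δφ/2) + cos φ₁ cos φ₂ sin²(Δλ/2) = 0.420450
c = 2·arcsin(√a) = 1.411018 rad = 80.8454°
d = R·c = 6371.01 × 1.411018 = 8989.6 km

8990 km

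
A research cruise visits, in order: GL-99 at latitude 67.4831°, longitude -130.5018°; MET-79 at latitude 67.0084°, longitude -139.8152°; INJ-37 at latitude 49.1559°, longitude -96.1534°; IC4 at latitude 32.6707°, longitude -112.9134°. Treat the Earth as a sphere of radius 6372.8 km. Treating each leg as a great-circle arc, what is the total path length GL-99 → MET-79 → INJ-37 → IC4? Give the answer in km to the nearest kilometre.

GL-99→MET-79: c = 0.063353 rad, d = 403.73 km
MET-79→INJ-37: c = 0.492406 rad, d = 3138.00 km
INJ-37→IC4: c = 0.361105 rad, d = 2301.25 km
Total = 403.73 + 3138.00 + 2301.25 = 5842.99 km

5843 km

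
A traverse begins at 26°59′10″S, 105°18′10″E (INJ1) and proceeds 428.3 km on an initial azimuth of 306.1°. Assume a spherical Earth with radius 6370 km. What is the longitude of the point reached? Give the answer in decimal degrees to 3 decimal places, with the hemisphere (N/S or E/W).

101.878°E

INJ1: φ = -26.98611°, λ = +105.30278°
δ = d/R = 428.3/6370 = 0.067237 rad
φ₂ = arcsin(sin φ₁ cos δ + cos φ₁ sin δ cos θ)
   = arcsin(-0.45377·0.99774 + 0.89112·0.06719·0.58920) = -24.67518°
λ₂ = λ₁ + atan2(sin θ sin δ cos φ₁, cos δ − sin φ₁ sin φ₂) = 101.87784°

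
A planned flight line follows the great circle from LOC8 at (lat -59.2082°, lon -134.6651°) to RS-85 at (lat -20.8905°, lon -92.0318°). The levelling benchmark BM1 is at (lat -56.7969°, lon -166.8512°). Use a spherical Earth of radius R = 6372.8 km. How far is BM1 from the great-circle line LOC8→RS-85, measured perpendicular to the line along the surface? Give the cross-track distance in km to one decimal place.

δ₁₃ = central angle LOC8→BM1 = 0.297631 rad  (haversine)
θ₁₃ = bearing LOC8→BM1 = 264.085°,  θ₁₂ = bearing LOC8→RS-85 = 57.193°
dₓₜ = R·arcsin(sin δ₁₃ · sin(θ₁₃ − θ₁₂)) = 6372.8·arcsin(0.29326·sin(206.892°)) = -847.811 km
|dₓₜ| = 847.811 km

847.8 km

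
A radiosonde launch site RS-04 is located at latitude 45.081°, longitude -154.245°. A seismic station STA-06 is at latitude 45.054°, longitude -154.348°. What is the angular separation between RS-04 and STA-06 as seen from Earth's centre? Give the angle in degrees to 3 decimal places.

0.078°

Δφ = -0.0270°,  Δλ = -0.1030°
a = sin²(Δφ/2) + cos φ₁ cos φ₂ sin²(Δλ/2) = 0.000000
c = 2·arcsin(√a) = 0.001354 rad = 0.0776°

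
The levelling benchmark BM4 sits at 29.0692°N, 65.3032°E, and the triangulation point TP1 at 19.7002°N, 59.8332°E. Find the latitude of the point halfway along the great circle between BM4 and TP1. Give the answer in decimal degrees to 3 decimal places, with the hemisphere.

Bx = cos φ₂ cos Δλ = 0.937182,  By = cos φ₂ sin Δλ = -0.089745
φₘ = atan2(sin φ₁ + sin φ₂, √((cos φ₁ + Bx)² + By²)) = 24.40923°
λₘ = λ₁ + atan2(By, cos φ₁ + Bx) = 62.46653°

24.409°N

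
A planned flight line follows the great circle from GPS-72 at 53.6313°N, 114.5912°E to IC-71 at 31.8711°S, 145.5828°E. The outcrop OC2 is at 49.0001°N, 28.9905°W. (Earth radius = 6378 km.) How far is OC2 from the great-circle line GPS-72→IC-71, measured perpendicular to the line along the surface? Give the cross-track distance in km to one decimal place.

199.8 km

δ₁₃ = central angle GPS-72→OC2 = 1.271703 rad  (haversine)
θ₁₃ = bearing GPS-72→OC2 = 335.947°,  θ₁₂ = bearing GPS-72→IC-71 = 154.069°
dₓₜ = R·arcsin(sin δ₁₃ · sin(θ₁₃ − θ₁₂)) = 6378·arcsin(0.95560·sin(181.878°)) = -199.804 km
|dₓₜ| = 199.804 km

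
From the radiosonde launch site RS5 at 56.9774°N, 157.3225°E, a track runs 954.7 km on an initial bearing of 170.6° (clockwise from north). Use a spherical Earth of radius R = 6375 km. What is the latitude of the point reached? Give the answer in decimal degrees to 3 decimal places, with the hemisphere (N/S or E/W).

48.491°N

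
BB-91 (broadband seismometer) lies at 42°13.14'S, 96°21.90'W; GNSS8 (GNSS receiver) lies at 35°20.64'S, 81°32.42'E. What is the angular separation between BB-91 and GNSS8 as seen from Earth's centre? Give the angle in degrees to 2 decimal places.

102.41°

BB-91: φ = -42.21900°, λ = -96.36500°
GNSS8: φ = -35.34400°, λ = +81.54033°
Δφ = 6.8750°,  Δλ = 177.9053°
a = sin²(Δφ/2) + cos φ₁ cos φ₂ sin²(Δλ/2) = 0.607481
c = 2·arcsin(√a) = 1.787450 rad = 102.4133°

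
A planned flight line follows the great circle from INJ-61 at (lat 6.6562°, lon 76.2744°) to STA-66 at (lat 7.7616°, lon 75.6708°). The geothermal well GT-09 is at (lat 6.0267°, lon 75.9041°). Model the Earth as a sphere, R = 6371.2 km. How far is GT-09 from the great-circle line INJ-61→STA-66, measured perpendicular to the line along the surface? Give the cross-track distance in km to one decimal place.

δ₁₃ = central angle INJ-61→GT-09 = 0.012727 rad  (haversine)
θ₁₃ = bearing INJ-61→GT-09 = 210.333°,  θ₁₂ = bearing INJ-61→STA-66 = 331.592°
dₓₜ = R·arcsin(sin δ₁₃ · sin(θ₁₃ − θ₁₂)) = 6371.2·arcsin(0.01273·sin(-121.258°)) = -69.314 km
|dₓₜ| = 69.314 km

69.3 km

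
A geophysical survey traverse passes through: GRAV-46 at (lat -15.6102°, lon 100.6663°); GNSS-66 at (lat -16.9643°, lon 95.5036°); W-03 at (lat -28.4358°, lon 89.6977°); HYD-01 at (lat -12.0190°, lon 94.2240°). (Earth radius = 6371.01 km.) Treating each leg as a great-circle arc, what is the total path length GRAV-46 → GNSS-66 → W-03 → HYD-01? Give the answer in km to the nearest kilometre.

3863 km

GRAV-46→GNSS-66: c = 0.089656 rad, d = 571.20 km
GNSS-66→W-03: c = 0.220861 rad, d = 1407.11 km
W-03→HYD-01: c = 0.295870 rad, d = 1884.99 km
Total = 571.20 + 1407.11 + 1884.99 = 3863.30 km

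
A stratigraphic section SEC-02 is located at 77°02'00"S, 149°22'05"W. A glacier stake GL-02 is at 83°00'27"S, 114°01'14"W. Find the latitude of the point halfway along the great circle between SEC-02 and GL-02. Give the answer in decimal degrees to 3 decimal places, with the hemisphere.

SEC-02: φ = -77.03333°, λ = -149.36806°
GL-02: φ = -83.00750°, λ = -114.02056°
Bx = cos φ₂ cos Δλ = 0.099298,  By = cos φ₂ sin Δλ = 0.070430
φₘ = atan2(sin φ₁ + sin φ₂, √((cos φ₁ + Bx)² + By²)) = -80.44101°
λₘ = λ₁ + atan2(By, cos φ₁ + Bx) = -137.09234°

80.441°S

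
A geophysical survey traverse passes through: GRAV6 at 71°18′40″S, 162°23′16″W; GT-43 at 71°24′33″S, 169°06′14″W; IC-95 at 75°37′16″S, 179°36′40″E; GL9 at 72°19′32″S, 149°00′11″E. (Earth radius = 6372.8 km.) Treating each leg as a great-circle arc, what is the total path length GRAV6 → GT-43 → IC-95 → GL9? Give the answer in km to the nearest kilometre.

GRAV6: φ = -71.31111°, λ = -162.38778°
GT-43: φ = -71.40917°, λ = -169.10389°
IC-95: φ = -75.62111°, λ = +179.61111°
GL9: φ = -72.32556°, λ = +149.00306°
GRAV6→GT-43: c = 0.037485 rad, d = 238.88 km
GT-43→IC-95: c = 0.092027 rad, d = 586.47 km
IC-95→GL9: c = 0.156098 rad, d = 994.78 km
Total = 238.88 + 586.47 + 994.78 = 1820.14 km

1820 km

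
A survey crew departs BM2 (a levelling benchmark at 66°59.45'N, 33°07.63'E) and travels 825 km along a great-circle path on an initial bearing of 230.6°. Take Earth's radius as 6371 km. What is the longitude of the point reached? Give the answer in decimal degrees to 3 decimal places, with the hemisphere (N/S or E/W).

20.966°E

BM2: φ = +66.99083°, λ = +33.12717°
δ = d/R = 825/6371 = 0.129493 rad
φ₂ = arcsin(sin φ₁ cos δ + cos φ₁ sin δ cos θ)
   = arcsin(0.92044·0.99163 + 0.39088·0.12913·-0.63473) = 61.72669°
λ₂ = λ₁ + atan2(sin θ sin δ cos φ₁, cos δ − sin φ₁ sin φ₂) = 20.96624°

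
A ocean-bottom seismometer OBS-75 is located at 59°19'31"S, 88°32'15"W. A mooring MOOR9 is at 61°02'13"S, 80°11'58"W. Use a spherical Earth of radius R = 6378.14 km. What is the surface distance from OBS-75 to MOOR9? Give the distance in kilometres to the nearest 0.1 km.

498.9 km

OBS-75: φ = -59.32528°, λ = -88.53750°
MOOR9: φ = -61.03694°, λ = -80.19944°
Δφ = -1.7117°,  Δλ = 8.3381°
a = sin²(Δφ/2) + cos φ₁ cos φ₂ sin²(Δλ/2) = 0.001529
c = 2·arcsin(√a) = 0.078219 rad = 4.4816°
d = R·c = 6378.14 × 0.078219 = 498.9 km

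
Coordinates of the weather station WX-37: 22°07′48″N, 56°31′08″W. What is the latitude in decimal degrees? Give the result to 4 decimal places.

22° + 7′/60 + 48″/3600 = 22 + 0.11667 + 0.01333 = 22.1300°

22.1300°N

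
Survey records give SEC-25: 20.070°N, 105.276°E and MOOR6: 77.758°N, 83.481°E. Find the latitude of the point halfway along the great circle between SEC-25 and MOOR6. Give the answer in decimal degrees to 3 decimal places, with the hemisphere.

49.222°N

Bx = cos φ₂ cos Δλ = 0.196884,  By = cos φ₂ sin Δλ = -0.078728
φₘ = atan2(sin φ₁ + sin φ₂, √((cos φ₁ + Bx)² + By²)) = 49.22191°
λₘ = λ₁ + atan2(By, cos φ₁ + Bx) = 101.31212°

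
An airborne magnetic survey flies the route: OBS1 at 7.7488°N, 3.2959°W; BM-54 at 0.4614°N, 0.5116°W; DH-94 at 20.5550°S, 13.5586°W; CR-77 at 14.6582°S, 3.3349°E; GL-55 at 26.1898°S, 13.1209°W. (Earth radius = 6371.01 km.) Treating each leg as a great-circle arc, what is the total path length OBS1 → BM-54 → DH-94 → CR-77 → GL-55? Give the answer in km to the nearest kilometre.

7644 km

OBS1→BM-54: c = 0.136100 rad, d = 867.10 km
BM-54→DH-94: c = 0.429180 rad, d = 2734.31 km
DH-94→CR-77: c = 0.299047 rad, d = 1905.23 km
CR-77→GL-55: c = 0.335473 rad, d = 2137.30 km
Total = 867.10 + 2734.31 + 1905.23 + 2137.30 = 7643.94 km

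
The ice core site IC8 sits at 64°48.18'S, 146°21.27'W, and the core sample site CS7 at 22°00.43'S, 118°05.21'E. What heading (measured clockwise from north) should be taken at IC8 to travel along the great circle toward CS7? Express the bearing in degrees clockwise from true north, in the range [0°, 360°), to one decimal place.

255.4°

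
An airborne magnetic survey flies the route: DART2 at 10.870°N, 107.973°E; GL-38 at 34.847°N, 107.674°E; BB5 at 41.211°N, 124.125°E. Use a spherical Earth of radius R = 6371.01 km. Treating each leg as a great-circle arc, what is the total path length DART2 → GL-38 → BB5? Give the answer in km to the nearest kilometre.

DART2→GL-38: c = 0.418505 rad, d = 2666.30 km
GL-38→BB5: c = 0.251407 rad, d = 1601.72 km
Total = 2666.30 + 1601.72 = 4268.02 km

4268 km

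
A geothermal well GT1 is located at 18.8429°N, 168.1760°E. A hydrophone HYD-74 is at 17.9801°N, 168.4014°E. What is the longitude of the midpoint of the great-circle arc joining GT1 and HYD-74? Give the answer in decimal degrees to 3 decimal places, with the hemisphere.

Bx = cos φ₂ cos Δλ = 0.951156,  By = cos φ₂ sin Δλ = 0.003742
φₘ = atan2(sin φ₁ + sin φ₂, √((cos φ₁ + Bx)² + By²)) = 18.41153°
λₘ = λ₁ + atan2(By, cos φ₁ + Bx) = 168.28898°

168.289°E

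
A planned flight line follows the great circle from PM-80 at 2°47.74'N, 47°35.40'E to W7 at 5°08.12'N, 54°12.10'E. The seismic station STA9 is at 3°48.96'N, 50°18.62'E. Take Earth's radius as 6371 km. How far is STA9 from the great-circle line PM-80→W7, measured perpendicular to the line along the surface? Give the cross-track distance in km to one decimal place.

PM-80: φ = +2.79567°, λ = +47.59000°
W7: φ = +5.13533°, λ = +54.20167°
STA9: φ = +3.81600°, λ = +50.31033°
δ₁₃ = central angle PM-80→STA9 = 0.050634 rad  (haversine)
θ₁₃ = bearing PM-80→STA9 = 69.334°,  θ₁₂ = bearing PM-80→W7 = 70.262°
dₓₜ = R·arcsin(sin δ₁₃ · sin(θ₁₃ − θ₁₂)) = 6371·arcsin(0.05061·sin(-0.928°)) = -5.221 km
|dₓₜ| = 5.221 km

5.2 km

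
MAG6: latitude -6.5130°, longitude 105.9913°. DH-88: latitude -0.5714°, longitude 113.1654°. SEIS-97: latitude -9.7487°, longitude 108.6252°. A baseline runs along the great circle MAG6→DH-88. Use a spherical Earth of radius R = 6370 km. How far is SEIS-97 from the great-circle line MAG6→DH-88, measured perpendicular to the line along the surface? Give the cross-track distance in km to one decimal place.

461.9 km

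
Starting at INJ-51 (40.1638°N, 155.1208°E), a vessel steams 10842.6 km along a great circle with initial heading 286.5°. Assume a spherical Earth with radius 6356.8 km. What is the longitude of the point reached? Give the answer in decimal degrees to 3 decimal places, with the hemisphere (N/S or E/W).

δ = d/R = 10842.6/6356.8 = 1.705670 rad
φ₂ = arcsin(sin φ₁ cos δ + cos φ₁ sin δ cos θ)
   = arcsin(0.64497·-0.13446 + 0.76420·0.99092·0.28402) = 7.37415°
λ₂ = λ₁ + atan2(sin θ sin δ cos φ₁, cos δ − sin φ₁ sin φ₂) = 48.46339°

48.463°E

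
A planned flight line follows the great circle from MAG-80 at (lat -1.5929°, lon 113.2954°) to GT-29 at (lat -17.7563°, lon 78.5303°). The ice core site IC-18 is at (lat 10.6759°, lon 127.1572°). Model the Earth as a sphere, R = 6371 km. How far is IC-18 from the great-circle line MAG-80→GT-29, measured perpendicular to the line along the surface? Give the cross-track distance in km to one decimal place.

δ₁₃ = central angle MAG-80→IC-18 = 0.322162 rad  (haversine)
θ₁₃ = bearing MAG-80→IC-18 = 48.038°,  θ₁₂ = bearing MAG-80→GT-29 = 242.466°
dₓₜ = R·arcsin(sin δ₁₃ · sin(θ₁₃ − θ₁₂)) = 6371·arcsin(0.31662·sin(-194.428°)) = 503.128 km
|dₓₜ| = 503.128 km

503.1 km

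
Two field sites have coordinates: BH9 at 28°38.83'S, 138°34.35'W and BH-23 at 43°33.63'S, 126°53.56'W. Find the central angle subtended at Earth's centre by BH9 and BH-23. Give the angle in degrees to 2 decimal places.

BH9: φ = -28.64717°, λ = -138.57250°
BH-23: φ = -43.56050°, λ = -126.89267°
Δφ = -14.9133°,  Δλ = 11.6798°
a = sin²(Δφ/2) + cos φ₁ cos φ₂ sin²(Δλ/2) = 0.023426
c = 2·arcsin(√a) = 0.307317 rad = 17.6080°

17.61°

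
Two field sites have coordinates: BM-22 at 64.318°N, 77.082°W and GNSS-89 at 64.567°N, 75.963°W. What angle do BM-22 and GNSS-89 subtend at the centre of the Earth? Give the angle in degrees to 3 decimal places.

Δφ = 0.2490°,  Δλ = 1.1190°
a = sin²(Δφ/2) + cos φ₁ cos φ₂ sin²(Δλ/2) = 0.000022
c = 2·arcsin(√a) = 0.009480 rad = 0.5432°

0.543°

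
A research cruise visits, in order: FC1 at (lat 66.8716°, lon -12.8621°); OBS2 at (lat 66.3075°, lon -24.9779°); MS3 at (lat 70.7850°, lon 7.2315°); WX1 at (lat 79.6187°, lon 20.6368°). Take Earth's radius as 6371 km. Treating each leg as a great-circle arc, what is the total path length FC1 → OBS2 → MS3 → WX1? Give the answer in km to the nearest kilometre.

FC1→OBS2: c = 0.084455 rad, d = 538.06 km
OBS2→MS3: c = 0.216776 rad, d = 1381.08 km
MS3→WX1: c = 0.164365 rad, d = 1047.17 km
Total = 538.06 + 1381.08 + 1047.17 = 2966.31 km

2966 km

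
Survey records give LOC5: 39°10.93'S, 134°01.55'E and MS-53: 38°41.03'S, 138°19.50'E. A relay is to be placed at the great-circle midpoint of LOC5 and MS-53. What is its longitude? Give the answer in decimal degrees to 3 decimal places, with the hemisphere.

LOC5: φ = -39.18217°, λ = +134.02583°
MS-53: φ = -38.68383°, λ = +138.32500°
Bx = cos φ₂ cos Δλ = 0.778410,  By = cos φ₂ sin Δλ = 0.058518
φₘ = atan2(sin φ₁ + sin φ₂, √((cos φ₁ + Bx)² + By²)) = -38.95272°
λₘ = λ₁ + atan2(By, cos φ₁ + Bx) = 136.18297°

136.183°E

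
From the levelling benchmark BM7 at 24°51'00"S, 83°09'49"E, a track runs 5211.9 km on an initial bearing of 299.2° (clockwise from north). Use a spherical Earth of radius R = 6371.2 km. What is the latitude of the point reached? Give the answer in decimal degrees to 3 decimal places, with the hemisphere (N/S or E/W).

2.050°N

BM7: φ = -24.85000°, λ = +83.16361°
δ = d/R = 5211.9/6371.2 = 0.818041 rad
φ₂ = arcsin(sin φ₁ cos δ + cos φ₁ sin δ cos θ)
   = arcsin(-0.42024·0.68365 + 0.90741·0.72981·0.48786) = 2.05031°
λ₂ = λ₁ + atan2(sin θ sin δ cos φ₁, cos δ − sin φ₁ sin φ₂) = 43.55994°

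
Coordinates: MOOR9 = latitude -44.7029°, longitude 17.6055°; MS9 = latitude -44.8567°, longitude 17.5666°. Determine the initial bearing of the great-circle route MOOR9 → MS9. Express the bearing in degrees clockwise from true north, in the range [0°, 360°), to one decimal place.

Δλ = -0.0389°
y = sin Δλ · cos φ₂ = -0.000481
x = cos φ₁ sin φ₂ − sin φ₁ cos φ₂ cos Δλ = -0.002684
θ = atan2(y, x) = -169.8357° → 190.1643° (mod 360°)

190.2°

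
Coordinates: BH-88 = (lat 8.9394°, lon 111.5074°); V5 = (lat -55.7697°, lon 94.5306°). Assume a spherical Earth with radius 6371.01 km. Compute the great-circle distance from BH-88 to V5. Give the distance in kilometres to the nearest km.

7365 km

Δφ = -64.7091°,  Δλ = -16.9768°
a = sin²(Δφ/2) + cos φ₁ cos φ₂ sin²(Δλ/2) = 0.298500
c = 2·arcsin(√a) = 1.156005 rad = 66.2342°
d = R·c = 6371.01 × 1.156005 = 7364.9 km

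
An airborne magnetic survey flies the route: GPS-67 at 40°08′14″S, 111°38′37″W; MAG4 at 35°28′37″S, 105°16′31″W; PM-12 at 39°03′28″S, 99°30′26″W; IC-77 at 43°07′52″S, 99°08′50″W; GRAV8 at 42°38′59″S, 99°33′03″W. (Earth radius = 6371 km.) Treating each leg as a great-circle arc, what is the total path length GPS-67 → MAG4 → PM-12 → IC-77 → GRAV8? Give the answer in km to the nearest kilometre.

1926 km

GPS-67: φ = -40.13722°, λ = -111.64361°
MAG4: φ = -35.47694°, λ = -105.27528°
PM-12: φ = -39.05778°, λ = -99.50722°
IC-77: φ = -43.13111°, λ = -99.14722°
GRAV8: φ = -42.64972°, λ = -99.55083°
GPS-67→MAG4: c = 0.119635 rad, d = 762.19 km
MAG4→PM-12: c = 0.101572 rad, d = 647.11 km
PM-12→IC-77: c = 0.071250 rad, d = 453.94 km
IC-77→GRAV8: c = 0.009860 rad, d = 62.82 km
Total = 762.19 + 647.11 + 453.94 + 62.82 = 1926.06 km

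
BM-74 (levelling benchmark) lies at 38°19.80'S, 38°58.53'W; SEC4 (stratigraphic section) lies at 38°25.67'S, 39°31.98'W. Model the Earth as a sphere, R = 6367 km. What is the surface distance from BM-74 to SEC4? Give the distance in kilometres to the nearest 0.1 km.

BM-74: φ = -38.33000°, λ = -38.97550°
SEC4: φ = -38.42783°, λ = -39.53300°
Δφ = -0.0978°,  Δλ = -0.5575°
a = sin²(Δφ/2) + cos φ₁ cos φ₂ sin²(Δλ/2) = 0.000015
c = 2·arcsin(√a) = 0.007816 rad = 0.4479°
d = R·c = 6367 × 0.007816 = 49.8 km

49.8 km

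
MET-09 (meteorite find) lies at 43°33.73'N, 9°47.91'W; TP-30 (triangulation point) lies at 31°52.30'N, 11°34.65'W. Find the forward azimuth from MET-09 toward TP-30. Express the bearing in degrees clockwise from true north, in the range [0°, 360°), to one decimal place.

187.4°

MET-09: φ = +43.56217°, λ = -9.79850°
TP-30: φ = +31.87167°, λ = -11.57750°
Δλ = -1.7790°
y = sin Δλ · cos φ₂ = -0.026364
x = cos φ₁ sin φ₂ − sin φ₁ cos φ₂ cos Δλ = -0.202343
θ = atan2(y, x) = -172.5766° → 187.4234° (mod 360°)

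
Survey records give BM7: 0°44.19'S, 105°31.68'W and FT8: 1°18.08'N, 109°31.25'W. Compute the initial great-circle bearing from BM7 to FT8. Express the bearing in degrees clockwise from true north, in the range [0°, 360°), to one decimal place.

297.0°

BM7: φ = -0.73650°, λ = -105.52800°
FT8: φ = +1.30133°, λ = -109.52083°
Δλ = -3.9928°
y = sin Δλ · cos φ₂ = -0.069614
x = cos φ₁ sin φ₂ − sin φ₁ cos φ₂ cos Δλ = 0.035528
θ = atan2(y, x) = -62.9620° → 297.0380° (mod 360°)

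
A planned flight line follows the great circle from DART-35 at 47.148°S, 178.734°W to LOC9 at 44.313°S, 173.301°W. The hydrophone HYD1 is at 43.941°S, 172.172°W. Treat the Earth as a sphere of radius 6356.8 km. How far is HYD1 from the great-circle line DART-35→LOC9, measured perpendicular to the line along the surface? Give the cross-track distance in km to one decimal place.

δ₁₃ = central angle DART-35→HYD1 = 0.097756 rad  (haversine)
θ₁₃ = bearing DART-35→HYD1 = 57.469°,  θ₁₂ = bearing DART-35→LOC9 = 55.190°
dₓₜ = R·arcsin(sin δ₁₃ · sin(θ₁₃ − θ₁₂)) = 6356.8·arcsin(0.09760·sin(2.279°)) = 24.668 km
|dₓₜ| = 24.668 km

24.7 km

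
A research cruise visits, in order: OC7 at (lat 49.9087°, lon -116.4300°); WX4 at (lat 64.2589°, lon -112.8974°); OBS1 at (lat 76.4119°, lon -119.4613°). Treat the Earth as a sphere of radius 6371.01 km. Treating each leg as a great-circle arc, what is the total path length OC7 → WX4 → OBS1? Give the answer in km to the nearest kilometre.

2981 km

OC7→WX4: c = 0.252594 rad, d = 1609.28 km
WX4→OBS1: c = 0.215264 rad, d = 1371.45 km
Total = 1609.28 + 1371.45 = 2980.72 km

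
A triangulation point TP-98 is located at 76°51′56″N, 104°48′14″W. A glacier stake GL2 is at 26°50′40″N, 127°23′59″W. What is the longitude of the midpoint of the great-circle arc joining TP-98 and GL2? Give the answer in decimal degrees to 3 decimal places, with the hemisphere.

122.870°W

TP-98: φ = +76.86556°, λ = -104.80389°
GL2: φ = +26.84444°, λ = -127.39972°
Bx = cos φ₂ cos Δλ = 0.823746,  By = cos φ₂ sin Δλ = -0.342822
φₘ = atan2(sin φ₁ + sin φ₂, √((cos φ₁ + Bx)² + By²)) = 52.20447°
λₘ = λ₁ + atan2(By, cos φ₁ + Bx) = -122.86980°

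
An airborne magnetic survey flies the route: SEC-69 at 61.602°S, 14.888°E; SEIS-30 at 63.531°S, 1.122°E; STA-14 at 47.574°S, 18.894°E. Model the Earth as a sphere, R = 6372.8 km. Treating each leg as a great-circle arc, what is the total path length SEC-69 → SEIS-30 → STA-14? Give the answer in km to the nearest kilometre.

2817 km

SEC-69→SEIS-30: c = 0.115439 rad, d = 735.67 km
SEIS-30→STA-14: c = 0.326662 rad, d = 2081.75 km
Total = 735.67 + 2081.75 = 2817.42 km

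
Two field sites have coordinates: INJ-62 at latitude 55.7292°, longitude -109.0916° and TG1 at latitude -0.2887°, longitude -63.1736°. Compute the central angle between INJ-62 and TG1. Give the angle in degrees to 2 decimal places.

Δφ = -56.0179°,  Δλ = 45.9180°
a = sin²(Δφ/2) + cos φ₁ cos φ₂ sin²(Δλ/2) = 0.306212
c = 2·arcsin(√a) = 1.172796 rad = 67.1962°

67.20°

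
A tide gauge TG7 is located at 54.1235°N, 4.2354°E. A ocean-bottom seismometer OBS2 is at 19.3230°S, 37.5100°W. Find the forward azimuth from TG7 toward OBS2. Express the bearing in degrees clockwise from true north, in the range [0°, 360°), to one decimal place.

219.4°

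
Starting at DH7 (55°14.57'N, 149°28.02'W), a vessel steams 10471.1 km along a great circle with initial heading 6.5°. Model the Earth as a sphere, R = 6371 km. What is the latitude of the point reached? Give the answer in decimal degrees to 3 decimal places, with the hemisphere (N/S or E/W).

30.345°N

DH7: φ = +55.24283°, λ = -149.46700°
δ = d/R = 10471.1/6371 = 1.643557 rad
φ₂ = arcsin(sin φ₁ cos δ + cos φ₁ sin δ cos θ)
   = arcsin(0.82158·-0.07270 + 0.57010·0.99735·0.99357) = 30.34534°
λ₂ = λ₁ + atan2(sin θ sin δ cos φ₁, cos δ − sin φ₁ sin φ₂) = 23.01558°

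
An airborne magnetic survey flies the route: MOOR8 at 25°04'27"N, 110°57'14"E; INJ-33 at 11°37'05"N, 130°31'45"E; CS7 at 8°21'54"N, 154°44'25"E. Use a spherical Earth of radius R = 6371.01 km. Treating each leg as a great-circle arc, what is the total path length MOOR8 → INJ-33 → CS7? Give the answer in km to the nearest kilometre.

5220 km

MOOR8: φ = +25.07417°, λ = +110.95389°
INJ-33: φ = +11.61806°, λ = +130.52917°
CS7: φ = +8.36500°, λ = +154.74028°
MOOR8→INJ-33: c = 0.399463 rad, d = 2544.98 km
INJ-33→CS7: c = 0.419855 rad, d = 2674.90 km
Total = 2544.98 + 2674.90 = 5219.88 km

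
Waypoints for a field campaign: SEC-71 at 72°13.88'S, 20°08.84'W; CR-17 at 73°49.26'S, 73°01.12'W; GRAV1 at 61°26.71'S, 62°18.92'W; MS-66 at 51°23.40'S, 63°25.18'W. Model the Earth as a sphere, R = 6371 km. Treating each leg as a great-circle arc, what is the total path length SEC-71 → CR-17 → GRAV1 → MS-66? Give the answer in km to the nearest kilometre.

SEC-71: φ = -72.23133°, λ = -20.14733°
CR-17: φ = -73.82100°, λ = -73.01867°
GRAV1: φ = -61.44517°, λ = -62.31533°
MS-66: φ = -51.39000°, λ = -63.41967°
SEC-71→CR-17: c = 0.261867 rad, d = 1668.35 km
CR-17→GRAV1: c = 0.226557 rad, d = 1443.40 km
GRAV1→MS-66: c = 0.175813 rad, d = 1120.10 km
Total = 1668.35 + 1443.40 + 1120.10 = 4231.85 km

4232 km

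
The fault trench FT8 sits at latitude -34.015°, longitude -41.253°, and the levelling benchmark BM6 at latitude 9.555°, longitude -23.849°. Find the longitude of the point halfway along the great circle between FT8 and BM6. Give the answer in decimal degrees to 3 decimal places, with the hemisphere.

31.791°W

Bx = cos φ₂ cos Δλ = 0.940981,  By = cos φ₂ sin Δλ = 0.294958
φₘ = atan2(sin φ₁ + sin φ₂, √((cos φ₁ + Bx)² + By²)) = -12.36701°
λₘ = λ₁ + atan2(By, cos φ₁ + Bx) = -31.79134°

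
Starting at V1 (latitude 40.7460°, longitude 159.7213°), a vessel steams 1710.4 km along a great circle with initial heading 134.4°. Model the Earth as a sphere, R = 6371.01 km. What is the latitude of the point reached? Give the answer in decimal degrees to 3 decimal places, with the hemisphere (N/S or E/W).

δ = d/R = 1710.4/6371.01 = 0.268466 rad
φ₂ = arcsin(sin φ₁ cos δ + cos φ₁ sin δ cos θ)
   = arcsin(0.65271·0.96418 + 0.75761·0.26525·-0.69966) = 29.25669°
λ₂ = λ₁ + atan2(sin θ sin δ cos φ₁, cos δ − sin φ₁ sin φ₂) = 172.26742°

29.257°N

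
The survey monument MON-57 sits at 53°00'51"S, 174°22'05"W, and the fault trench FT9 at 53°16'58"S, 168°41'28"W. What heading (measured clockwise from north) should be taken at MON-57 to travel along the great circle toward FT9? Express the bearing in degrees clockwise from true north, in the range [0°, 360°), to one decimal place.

96.8°

MON-57: φ = -53.01417°, λ = -174.36806°
FT9: φ = -53.28278°, λ = -168.69111°
Δλ = 5.6769°
y = sin Δλ · cos φ₂ = 0.059141
x = cos φ₁ sin φ₂ − sin φ₁ cos φ₂ cos Δλ = -0.007030
θ = atan2(y, x) = 96.7793° → 96.7793° (mod 360°)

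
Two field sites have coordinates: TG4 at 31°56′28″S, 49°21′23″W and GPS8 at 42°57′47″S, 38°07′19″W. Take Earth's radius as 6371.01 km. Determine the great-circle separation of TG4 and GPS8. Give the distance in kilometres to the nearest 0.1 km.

1573.5 km

TG4: φ = -31.94111°, λ = -49.35639°
GPS8: φ = -42.96306°, λ = -38.12194°
Δφ = -11.0219°,  Δλ = 11.2344°
a = sin²(Δφ/2) + cos φ₁ cos φ₂ sin²(Δλ/2) = 0.015173
c = 2·arcsin(√a) = 0.246982 rad = 14.1510°
d = R·c = 6371.01 × 0.246982 = 1573.5 km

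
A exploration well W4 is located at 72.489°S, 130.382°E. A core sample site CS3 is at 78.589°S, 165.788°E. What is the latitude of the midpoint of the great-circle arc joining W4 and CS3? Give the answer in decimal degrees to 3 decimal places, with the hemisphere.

76.168°S

Bx = cos φ₂ cos Δλ = 0.161257,  By = cos φ₂ sin Δλ = 0.114625
φₘ = atan2(sin φ₁ + sin φ₂, √((cos φ₁ + Bx)² + By²)) = -76.16816°
λₘ = λ₁ + atan2(By, cos φ₁ + Bx) = 144.31184°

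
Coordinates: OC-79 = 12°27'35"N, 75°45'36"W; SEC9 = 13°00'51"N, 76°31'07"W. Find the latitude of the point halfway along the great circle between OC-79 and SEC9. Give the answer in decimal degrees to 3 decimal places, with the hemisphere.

OC-79: φ = +12.45972°, λ = -75.76000°
SEC9: φ = +13.01417°, λ = -76.51861°
Bx = cos φ₂ cos Δλ = 0.974229,  By = cos φ₂ sin Δλ = -0.012900
φₘ = atan2(sin φ₁ + sin φ₂, √((cos φ₁ + Bx)² + By²)) = 12.73721°
λₘ = λ₁ + atan2(By, cos φ₁ + Bx) = -76.13889°

12.737°N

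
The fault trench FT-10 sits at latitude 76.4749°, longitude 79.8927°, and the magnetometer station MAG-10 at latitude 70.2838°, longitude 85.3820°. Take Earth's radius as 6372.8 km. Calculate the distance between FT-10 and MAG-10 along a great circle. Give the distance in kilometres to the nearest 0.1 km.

Δφ = -6.1911°,  Δλ = 5.4893°
a = sin²(Δφ/2) + cos φ₁ cos φ₂ sin²(Δλ/2) = 0.003097
c = 2·arcsin(√a) = 0.111360 rad = 6.3804°
d = R·c = 6372.8 × 0.111360 = 709.7 km

709.7 km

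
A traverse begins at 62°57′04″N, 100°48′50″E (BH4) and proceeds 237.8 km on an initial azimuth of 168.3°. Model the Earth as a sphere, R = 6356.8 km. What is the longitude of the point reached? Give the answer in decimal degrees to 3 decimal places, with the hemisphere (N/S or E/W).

BH4: φ = +62.95111°, λ = +100.81389°
δ = d/R = 237.8/6356.8 = 0.037409 rad
φ₂ = arcsin(sin φ₁ cos δ + cos φ₁ sin δ cos θ)
   = arcsin(0.89062·0.99930 + 0.45475·0.03740·-0.97922) = 60.84929°
λ₂ = λ₁ + atan2(sin θ sin δ cos φ₁, cos δ − sin φ₁ sin φ₂) = 101.70602°

101.706°E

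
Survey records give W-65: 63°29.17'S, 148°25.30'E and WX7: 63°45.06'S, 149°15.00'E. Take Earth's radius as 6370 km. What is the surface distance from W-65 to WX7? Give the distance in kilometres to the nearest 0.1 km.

50.4 km

W-65: φ = -63.48617°, λ = +148.42167°
WX7: φ = -63.75100°, λ = +149.25000°
Δφ = -0.2648°,  Δλ = 0.8283°
a = sin²(Δφ/2) + cos φ₁ cos φ₂ sin²(Δλ/2) = 0.000016
c = 2·arcsin(√a) = 0.007914 rad = 0.4534°
d = R·c = 6370 × 0.007914 = 50.4 km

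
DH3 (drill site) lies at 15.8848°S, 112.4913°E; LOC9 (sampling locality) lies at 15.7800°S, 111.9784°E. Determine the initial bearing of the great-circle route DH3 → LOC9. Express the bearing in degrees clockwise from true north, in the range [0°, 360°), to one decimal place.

Δλ = -0.5129°
y = sin Δλ · cos φ₂ = -0.008614
x = cos φ₁ sin φ₂ − sin φ₁ cos φ₂ cos Δλ = 0.001819
θ = atan2(y, x) = -78.0794° → 281.9206° (mod 360°)

281.9°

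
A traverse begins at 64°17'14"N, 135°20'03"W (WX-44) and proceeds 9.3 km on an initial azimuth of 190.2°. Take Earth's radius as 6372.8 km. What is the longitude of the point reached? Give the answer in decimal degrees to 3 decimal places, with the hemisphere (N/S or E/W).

135.368°W

WX-44: φ = +64.28722°, λ = -135.33417°
δ = d/R = 9.3/6372.8 = 0.001459 rad
φ₂ = arcsin(sin φ₁ cos δ + cos φ₁ sin δ cos θ)
   = arcsin(0.90098·1.00000 + 0.43386·0.00146·-0.98420) = 64.20493°
λ₂ = λ₁ + atan2(sin θ sin δ cos φ₁, cos δ − sin φ₁ sin φ₂) = -135.36819°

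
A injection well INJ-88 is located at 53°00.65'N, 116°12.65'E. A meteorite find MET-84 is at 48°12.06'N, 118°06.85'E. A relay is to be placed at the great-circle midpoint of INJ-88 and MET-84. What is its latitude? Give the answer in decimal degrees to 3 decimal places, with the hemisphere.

50.610°N

INJ-88: φ = +53.01083°, λ = +116.21083°
MET-84: φ = +48.20100°, λ = +118.11417°
Bx = cos φ₂ cos Δλ = 0.666152,  By = cos φ₂ sin Δλ = 0.022137
φₘ = atan2(sin φ₁ + sin φ₂, √((cos φ₁ + Bx)² + By²)) = 50.60978°
λₘ = λ₁ + atan2(By, cos φ₁ + Bx) = 117.21117°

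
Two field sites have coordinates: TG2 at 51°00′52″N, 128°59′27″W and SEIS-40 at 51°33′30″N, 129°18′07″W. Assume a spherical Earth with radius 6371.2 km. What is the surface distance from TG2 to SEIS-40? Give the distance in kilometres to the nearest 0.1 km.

TG2: φ = +51.01444°, λ = -128.99083°
SEIS-40: φ = +51.55833°, λ = -129.30194°
Δφ = 0.5439°,  Δλ = -0.3111°
a = sin²(Δφ/2) + cos φ₁ cos φ₂ sin²(Δλ/2) = 0.000025
c = 2·arcsin(√a) = 0.010082 rad = 0.5776°
d = R·c = 6371.2 × 0.010082 = 64.2 km

64.2 km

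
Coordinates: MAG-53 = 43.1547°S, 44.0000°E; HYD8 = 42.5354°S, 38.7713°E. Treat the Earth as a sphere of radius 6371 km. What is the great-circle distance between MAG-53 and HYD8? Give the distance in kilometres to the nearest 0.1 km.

Δφ = 0.6193°,  Δλ = -5.2287°
a = sin²(Δφ/2) + cos φ₁ cos φ₂ sin²(Δλ/2) = 0.001148
c = 2·arcsin(√a) = 0.067766 rad = 3.8827°
d = R·c = 6371 × 0.067766 = 431.7 km

431.7 km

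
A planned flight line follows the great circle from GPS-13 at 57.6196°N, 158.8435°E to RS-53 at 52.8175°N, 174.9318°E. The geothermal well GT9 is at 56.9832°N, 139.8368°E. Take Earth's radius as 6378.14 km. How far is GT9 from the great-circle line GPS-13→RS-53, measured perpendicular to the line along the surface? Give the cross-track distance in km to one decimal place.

δ₁₃ = central angle GPS-13→GT9 = 0.178961 rad  (haversine)
θ₁₃ = bearing GPS-13→GT9 = 274.505°,  θ₁₂ = bearing GPS-13→RS-53 = 110.832°
dₓₜ = R·arcsin(sin δ₁₃ · sin(θ₁₃ − θ₁₂)) = 6378.14·arcsin(0.17801·sin(163.673°)) = 319.307 km
|dₓₜ| = 319.307 km

319.3 km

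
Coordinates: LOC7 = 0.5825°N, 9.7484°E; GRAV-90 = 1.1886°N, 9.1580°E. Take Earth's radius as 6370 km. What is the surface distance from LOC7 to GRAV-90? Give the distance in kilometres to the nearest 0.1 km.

Δφ = 0.6061°,  Δλ = -0.5904°
a = sin²(Δφ/2) + cos φ₁ cos φ₂ sin²(Δλ/2) = 0.000055
c = 2·arcsin(√a) = 0.014767 rad = 0.8461°
d = R·c = 6370 × 0.014767 = 94.1 km

94.1 km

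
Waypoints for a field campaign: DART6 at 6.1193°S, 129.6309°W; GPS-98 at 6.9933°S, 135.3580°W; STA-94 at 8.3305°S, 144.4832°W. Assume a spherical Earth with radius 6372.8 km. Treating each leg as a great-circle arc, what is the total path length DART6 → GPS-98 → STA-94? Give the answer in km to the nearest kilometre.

DART6→GPS-98: c = 0.100466 rad, d = 640.25 km
GPS-98→STA-94: c = 0.159552 rad, d = 1016.79 km
Total = 640.25 + 1016.79 = 1657.05 km

1657 km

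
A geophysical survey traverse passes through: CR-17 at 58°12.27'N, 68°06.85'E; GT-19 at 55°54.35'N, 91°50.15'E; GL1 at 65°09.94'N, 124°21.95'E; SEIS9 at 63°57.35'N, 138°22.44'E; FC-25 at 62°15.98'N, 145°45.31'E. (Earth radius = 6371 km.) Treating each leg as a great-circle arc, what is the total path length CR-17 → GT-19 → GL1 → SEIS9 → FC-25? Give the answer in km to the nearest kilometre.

CR-17: φ = +58.20450°, λ = +68.11417°
GT-19: φ = +55.90583°, λ = +91.83583°
GL1: φ = +65.16567°, λ = +124.36583°
SEIS9: φ = +63.95583°, λ = +138.37400°
FC-25: φ = +62.26633°, λ = +145.75517°
CR-17→GT-19: c = 0.227464 rad, d = 1449.17 km
GT-19→GL1: c = 0.317458 rad, d = 2022.52 km
GL1→SEIS9: c = 0.106886 rad, d = 680.97 km
SEIS9→FC-25: c = 0.065247 rad, d = 415.69 km
Total = 1449.17 + 2022.52 + 680.97 + 415.69 = 4568.36 km

4568 km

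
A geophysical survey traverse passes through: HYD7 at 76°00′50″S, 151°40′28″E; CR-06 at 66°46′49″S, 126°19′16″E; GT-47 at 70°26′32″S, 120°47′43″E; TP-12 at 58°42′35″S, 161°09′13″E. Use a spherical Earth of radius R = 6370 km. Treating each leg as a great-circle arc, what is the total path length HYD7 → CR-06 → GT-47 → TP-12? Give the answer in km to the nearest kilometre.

HYD7: φ = -76.01389°, λ = +151.67444°
CR-06: φ = -66.78028°, λ = +126.32111°
GT-47: φ = -70.44222°, λ = +120.79528°
TP-12: φ = -58.70972°, λ = +161.15361°
HYD7→CR-06: c = 0.210796 rad, d = 1342.77 km
CR-06→GT-47: c = 0.072887 rad, d = 464.29 km
GT-47→TP-12: c = 0.354761 rad, d = 2259.83 km
Total = 1342.77 + 464.29 + 2259.83 = 4066.89 km

4067 km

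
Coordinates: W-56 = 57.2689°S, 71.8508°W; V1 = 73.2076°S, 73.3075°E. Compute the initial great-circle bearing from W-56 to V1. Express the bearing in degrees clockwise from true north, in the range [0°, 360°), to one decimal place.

167.0°

Δλ = 145.1583°
y = sin Δλ · cos φ₂ = 0.165055
x = cos φ₁ sin φ₂ − sin φ₁ cos φ₂ cos Δλ = -0.717105
θ = atan2(y, x) = 167.0381° → 167.0381° (mod 360°)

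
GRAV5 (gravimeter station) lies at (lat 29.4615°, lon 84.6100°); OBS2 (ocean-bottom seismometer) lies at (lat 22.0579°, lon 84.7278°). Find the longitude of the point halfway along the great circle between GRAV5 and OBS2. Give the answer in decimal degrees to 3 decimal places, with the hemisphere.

Bx = cos φ₂ cos Δλ = 0.926803,  By = cos φ₂ sin Δλ = 0.001906
φₘ = atan2(sin φ₁ + sin φ₂, √((cos φ₁ + Bx)² + By²)) = 25.75971°
λₘ = λ₁ + atan2(By, cos φ₁ + Bx) = 84.67074°

84.671°E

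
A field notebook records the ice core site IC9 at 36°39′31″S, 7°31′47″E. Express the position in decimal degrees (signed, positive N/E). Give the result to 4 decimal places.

-36.6586°, +7.5297°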